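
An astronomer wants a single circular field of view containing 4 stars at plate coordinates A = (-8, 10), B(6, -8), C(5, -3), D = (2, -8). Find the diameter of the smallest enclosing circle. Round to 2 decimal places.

22.80

A smallest enclosing disk is always determined by at most three of the input points on its boundary.
The farthest pair is A–B with squared distance 520. The circle on this segment as diameter has centre (-1, 1) and r² = 520/4 = 130.
Check C: distance² to centre = 52 ≤ 130, so it lies inside.
All remaining points lie in this disk, and no smaller disk contains both endpoints, so this is the minimum enclosing circle.
Diameter = 2r = 2√130 ≈ 22.80.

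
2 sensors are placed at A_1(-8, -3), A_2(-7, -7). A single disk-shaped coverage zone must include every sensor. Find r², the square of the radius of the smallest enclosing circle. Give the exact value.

The smallest circle enclosing two points has them as diameter endpoints.
Centre = midpoint = (-7.5, -5); r² = |A_1A_2|²/4 = 17/4 = 4.25.

4.25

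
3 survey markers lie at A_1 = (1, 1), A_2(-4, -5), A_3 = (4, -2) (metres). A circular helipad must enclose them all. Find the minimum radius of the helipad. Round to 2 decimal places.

4.29

Side lengths²: A_1A_2² = 61, A_1A_3² = 18, A_2A_3² = 73.
Since A_2A_3² = 73 < 61 + 18 = 79, the triangle is acute, so the smallest enclosing circle is the circumcircle.
Circumcentre = (-3/22, -69/22), r² = 4453/242.
r = √(4453/242) ≈ 4.29.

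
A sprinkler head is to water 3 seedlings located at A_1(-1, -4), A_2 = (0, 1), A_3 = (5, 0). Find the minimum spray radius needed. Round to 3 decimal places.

3.606

Side lengths²: A_1A_2² = 26, A_1A_3² = 52, A_2A_3² = 26.
Since A_1A_3² = 52 ≥ 26 + 26 = 52, the angle opposite A_1A_3 is not acute, so the smallest enclosing circle has A_1A_3 as diameter.
Centre = midpoint of A_1A_3 = (2, -2), r² = 52/4 = 13.
r = √13 ≈ 3.606.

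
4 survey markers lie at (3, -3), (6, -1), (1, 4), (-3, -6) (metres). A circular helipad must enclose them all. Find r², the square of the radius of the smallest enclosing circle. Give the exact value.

By Welzl's lemma the MEC is supported by two points (diametrically opposite) or three points (on a circumcircle).
The minimum enclosing circle is determined by three boundary points: (6, -1), (1, 4), (-3, -6).
Their circumcentre is (3/7, -11/7) with r² = 1537/49.
The farthest remaining point (3, -3) is at distance² 424/49 ≤ 1537/49.

1537/49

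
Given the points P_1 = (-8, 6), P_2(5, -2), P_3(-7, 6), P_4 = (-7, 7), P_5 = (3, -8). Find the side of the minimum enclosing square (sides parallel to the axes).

The bounding box has width 13 and height 15.
An axis-aligned square enclosing the set must have side ≥ max(width, height).
So the minimum side is max(13, 15) = 15.

15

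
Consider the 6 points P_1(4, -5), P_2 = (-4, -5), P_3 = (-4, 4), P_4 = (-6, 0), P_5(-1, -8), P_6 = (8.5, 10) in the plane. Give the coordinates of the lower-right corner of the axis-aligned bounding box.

x-range [-6, 8.5], y-range [-8, 10].
The lower-right corner is (8.5, -8).

(8.5, -8)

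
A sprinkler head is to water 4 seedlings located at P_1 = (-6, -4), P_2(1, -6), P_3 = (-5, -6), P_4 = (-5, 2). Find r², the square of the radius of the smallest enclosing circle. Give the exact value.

25

A smallest enclosing disk is always determined by at most three of the input points on its boundary.
The farthest pair is P_2–P_4 with squared distance 100. The circle on this segment as diameter has centre (-2, -2) and r² = 100/4 = 25.
Check P_1: distance² to centre = 20 ≤ 25, so it lies inside.
All remaining points lie in this disk, and no smaller disk contains both endpoints, so this is the minimum enclosing circle.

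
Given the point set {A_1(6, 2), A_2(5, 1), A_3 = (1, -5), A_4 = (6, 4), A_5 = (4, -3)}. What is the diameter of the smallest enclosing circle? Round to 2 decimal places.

10.30

A smallest enclosing disk is always determined by at most three of the input points on its boundary.
The farthest pair is A_3–A_4 with squared distance 106. The circle on this segment as diameter has centre (3.5, -0.5) and r² = 106/4 = 26.5.
Check A_1: distance² to centre = 12.5 ≤ 26.5, so it lies inside.
All remaining points lie in this disk, and no smaller disk contains both endpoints, so this is the minimum enclosing circle.
Diameter = 2r = 2√(26.5) ≈ 10.30.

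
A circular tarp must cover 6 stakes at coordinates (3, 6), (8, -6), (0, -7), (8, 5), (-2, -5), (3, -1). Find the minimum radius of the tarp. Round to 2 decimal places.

7.21

A smallest enclosing disk is always determined by at most three of the input points on its boundary.
The farthest pair is (0, -7)–(8, 5) with squared distance 208. The circle on this segment as diameter has centre (4, -1) and r² = 208/4 = 52.
Check (3, 6): distance² to centre = 50 ≤ 52, so it lies inside.
All remaining points lie in this disk, and no smaller disk contains both endpoints, so this is the minimum enclosing circle.
r = √52 ≈ 7.21.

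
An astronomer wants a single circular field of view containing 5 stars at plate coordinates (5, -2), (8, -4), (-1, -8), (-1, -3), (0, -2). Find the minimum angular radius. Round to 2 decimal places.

4.95

The minimum enclosing circle of a finite set is fixed by two of the points (as a diameter) or three (as a circumcircle).
The minimum enclosing circle is determined by three boundary points: (8, -4), (-1, -8), (-1, -3).
Their circumcentre is (59/18, -5.5) with r² = 3977/162.
The farthest remaining point (0, -2) is at distance² 3725/162 ≤ 3977/162.
r = √(3977/162) ≈ 4.95.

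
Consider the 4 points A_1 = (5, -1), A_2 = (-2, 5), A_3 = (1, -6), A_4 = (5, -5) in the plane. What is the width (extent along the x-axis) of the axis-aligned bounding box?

max x = 5, min x = -2, so width = 7.

7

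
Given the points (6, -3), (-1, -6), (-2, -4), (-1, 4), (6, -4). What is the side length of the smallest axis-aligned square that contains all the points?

10

The bounding box has width 8 and height 10.
An axis-aligned square enclosing the set must have side ≥ max(width, height).
So the minimum side is max(8, 10) = 10.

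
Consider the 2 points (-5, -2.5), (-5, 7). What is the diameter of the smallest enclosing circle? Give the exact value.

9.5

The smallest circle enclosing two points has them as diameter endpoints.
Centre = midpoint = (-5, 2.25); r² = |(-5, -2.5)−(-5, 7)|²/4 = 90.25/4 = 22.5625.
Diameter = 2r = 2√(22.5625) = 9.5.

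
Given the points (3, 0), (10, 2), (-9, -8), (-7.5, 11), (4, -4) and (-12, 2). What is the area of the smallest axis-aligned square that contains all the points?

The bounding box has width 22 and height 19.
An axis-aligned square enclosing the set must have side ≥ max(width, height).
So the minimum side is max(22, 19) = 22.
Area = 22² = 484.

484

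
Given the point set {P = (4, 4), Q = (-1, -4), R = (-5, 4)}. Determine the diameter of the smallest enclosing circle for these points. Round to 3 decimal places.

10.548

Side lengths²: PQ² = 89, PR² = 81, QR² = 80.
Since PQ² = 89 < 81 + 80 = 161, the triangle is acute, so the smallest enclosing circle is the circumcircle.
Circumcentre = (-0.5, 1.25), r² = 27.8125.
Diameter = 2r = 2√(27.8125) ≈ 10.548.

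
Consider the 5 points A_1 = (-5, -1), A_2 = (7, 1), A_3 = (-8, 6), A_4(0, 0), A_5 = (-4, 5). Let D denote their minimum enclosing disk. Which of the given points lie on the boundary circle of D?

A_2, A_3

The minimum enclosing circle of a finite set is fixed by two of the points (as a diameter) or three (as a circumcircle).
The farthest pair is A_2–A_3 with squared distance 250. The circle on this segment as diameter has centre (-0.5, 3.5) and r² = 250/4 = 62.5.
Check A_1: distance² to centre = 40.5 ≤ 62.5, so it lies inside.
All remaining points lie in this disk, and no smaller disk contains both endpoints, so this is the minimum enclosing circle.
The points at distance exactly r from the centre are A_2, A_3 — 2 points.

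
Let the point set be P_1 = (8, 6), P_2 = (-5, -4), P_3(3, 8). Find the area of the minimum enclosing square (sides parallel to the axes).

169

The bounding box has width 13 and height 12.
An axis-aligned square enclosing the set must have side ≥ max(width, height).
So the minimum side is max(13, 12) = 13.
Area = 13² = 169.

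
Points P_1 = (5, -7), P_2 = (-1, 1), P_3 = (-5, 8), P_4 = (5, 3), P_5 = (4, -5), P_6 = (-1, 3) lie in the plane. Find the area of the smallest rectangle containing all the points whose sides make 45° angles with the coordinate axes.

In coordinates u = x + y, v = x − y the rectangle is axis-aligned; the map (x,y)→(u,v) scales areas by 2.
u-values: -2, 0, 3, 8, -1, 2; range = 8 − (-2) = 10.
v-values: 12, -2, -13, 2, 9, -4; range = 12 − (-13) = 25.
Area = (10 × 25) / 2 = 125.

125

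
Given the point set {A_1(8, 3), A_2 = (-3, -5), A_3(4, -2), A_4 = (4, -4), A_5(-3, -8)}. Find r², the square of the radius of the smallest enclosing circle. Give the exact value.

60.5

By Welzl's lemma the MEC is supported by two points (diametrically opposite) or three points (on a circumcircle).
The farthest pair is A_1–A_5 with squared distance 242. The circle on this segment as diameter has centre (2.5, -2.5) and r² = 242/4 = 60.5.
Check A_2: distance² to centre = 36.5 ≤ 60.5, so it lies inside.
All remaining points lie in this disk, and no smaller disk contains both endpoints, so this is the minimum enclosing circle.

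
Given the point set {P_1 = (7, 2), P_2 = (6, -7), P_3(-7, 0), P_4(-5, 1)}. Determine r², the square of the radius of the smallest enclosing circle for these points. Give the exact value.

The minimum enclosing circle of a finite set is fixed by two of the points (as a diameter) or three (as a circumcircle).
The minimum enclosing circle is determined by three boundary points: P_1, P_2, P_3.
Their circumcentre is (25/62, -113/62) with r² = 111725/1922.
The farthest remaining point P_4 is at distance² 71425/1922 ≤ 111725/1922.

111725/1922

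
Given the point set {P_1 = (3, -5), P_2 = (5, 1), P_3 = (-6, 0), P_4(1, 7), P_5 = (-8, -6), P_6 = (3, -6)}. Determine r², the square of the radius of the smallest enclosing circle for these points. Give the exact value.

By Welzl's lemma the MEC is supported by two points (diametrically opposite) or three points (on a circumcircle).
The minimum enclosing circle is determined by three boundary points: P_4, P_5, P_6.
Their circumcentre is (-2.5, -5/26) with r² = 21625/338.
The farthest remaining point P_2 is at distance² 19493/338 ≤ 21625/338.

21625/338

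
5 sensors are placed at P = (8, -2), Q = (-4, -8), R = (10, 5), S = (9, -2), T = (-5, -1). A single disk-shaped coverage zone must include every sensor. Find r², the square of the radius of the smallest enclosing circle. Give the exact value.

The farthest pair is Q–R with squared distance 365. The circle on this segment as diameter has centre (3, -1.5) and r² = 365/4 = 91.25.
Check P: distance² to centre = 25.25 ≤ 91.25, so it lies inside.
All remaining points lie in this disk, and no smaller disk contains both endpoints, so this is the minimum enclosing circle.

91.25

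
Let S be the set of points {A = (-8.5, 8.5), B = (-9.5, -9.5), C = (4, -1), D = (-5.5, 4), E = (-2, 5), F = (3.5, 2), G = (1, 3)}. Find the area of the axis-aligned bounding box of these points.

243

x ranges over [-9.5, 4], width 13.5.
y ranges over [-9.5, 8.5], height 18.
Area = 13.5 × 18 = 243.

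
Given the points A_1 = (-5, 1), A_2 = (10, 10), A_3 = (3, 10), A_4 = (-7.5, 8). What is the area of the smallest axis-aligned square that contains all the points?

306.25

The bounding box has width 17.5 and height 9.
An axis-aligned square enclosing the set must have side ≥ max(width, height).
So the minimum side is max(17.5, 9) = 17.5.
Area = 17.5² = 306.25.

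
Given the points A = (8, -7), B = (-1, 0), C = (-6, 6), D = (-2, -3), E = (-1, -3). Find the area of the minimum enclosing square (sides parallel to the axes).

196

The bounding box has width 14 and height 13.
An axis-aligned square enclosing the set must have side ≥ max(width, height).
So the minimum side is max(14, 13) = 14.
Area = 14² = 196.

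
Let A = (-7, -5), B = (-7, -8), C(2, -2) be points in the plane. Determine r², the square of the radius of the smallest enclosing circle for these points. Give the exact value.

29.25

Side lengths²: AB² = 9, AC² = 90, BC² = 117.
Since BC² = 117 ≥ 90 + 9 = 99, the angle opposite BC is not acute, so the smallest enclosing circle has BC as diameter.
Centre = midpoint of BC = (-2.5, -5), r² = 117/4 = 29.25.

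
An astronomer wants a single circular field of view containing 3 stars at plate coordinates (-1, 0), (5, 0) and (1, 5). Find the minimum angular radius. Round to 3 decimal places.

Call the three points A, B, C in the order given.
Side lengths²: AB² = 36, AC² = 29, BC² = 41.
Since BC² = 41 < 36 + 29 = 65, the triangle is acute, so the smallest enclosing circle is the circumcircle.
Circumcentre = (2, 1.7), r² = 11.89.
r = √(11.89) ≈ 3.448.

3.448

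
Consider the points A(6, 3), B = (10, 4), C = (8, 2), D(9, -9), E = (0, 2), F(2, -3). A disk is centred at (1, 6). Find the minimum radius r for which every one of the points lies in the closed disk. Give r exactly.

17

The required radius is the distance from (1, 6) to the farthest point.
Squared distances: 34, 85, 65, 289, 17, 82.
Maximum is 289, attained at D.
r = √289 = 17.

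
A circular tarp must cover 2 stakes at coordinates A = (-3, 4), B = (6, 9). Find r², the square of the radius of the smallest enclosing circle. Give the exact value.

26.5

The smallest circle enclosing two points has them as diameter endpoints.
Centre = midpoint = (1.5, 6.5); r² = |AB|²/4 = 106/4 = 26.5.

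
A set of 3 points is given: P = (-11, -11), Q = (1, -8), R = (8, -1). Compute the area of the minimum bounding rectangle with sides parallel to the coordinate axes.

190

x ranges over [-11, 8], width 19.
y ranges over [-11, -1], height 10.
Area = 19 × 10 = 190.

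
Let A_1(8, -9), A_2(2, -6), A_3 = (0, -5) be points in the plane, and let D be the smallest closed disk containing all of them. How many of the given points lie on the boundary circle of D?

2

Side lengths²: A_1A_2² = 45, A_1A_3² = 80, A_2A_3² = 5.
Since A_1A_3² = 80 ≥ 45 + 5 = 50, the angle opposite A_1A_3 is not acute, so the smallest enclosing circle has A_1A_3 as diameter.
Centre = midpoint of A_1A_3 = (4, -7), r² = 80/4 = 20.
The points at distance exactly r from the centre are A_1, A_3 — 2 points.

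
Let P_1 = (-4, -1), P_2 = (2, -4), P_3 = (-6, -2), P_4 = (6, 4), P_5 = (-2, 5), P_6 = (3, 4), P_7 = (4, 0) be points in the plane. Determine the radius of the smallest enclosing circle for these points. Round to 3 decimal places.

By Welzl's lemma the MEC is supported by two points (diametrically opposite) or three points (on a circumcircle).
The farthest pair is P_3–P_4 with squared distance 180. The circle on this segment as diameter has centre (0, 1) and r² = 180/4 = 45.
Check P_1: distance² to centre = 20 ≤ 45, so it lies inside.
All remaining points lie in this disk, and no smaller disk contains both endpoints, so this is the minimum enclosing circle.
r = √45 ≈ 6.708.

6.708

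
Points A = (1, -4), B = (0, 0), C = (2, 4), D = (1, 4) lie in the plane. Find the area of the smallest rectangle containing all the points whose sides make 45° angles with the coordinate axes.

In coordinates u = x + y, v = x − y the rectangle is axis-aligned; the map (x,y)→(u,v) scales areas by 2.
u-values: -3, 0, 6, 5; range = 6 − (-3) = 9.
v-values: 5, 0, -2, -3; range = 5 − (-3) = 8.
Area = (9 × 8) / 2 = 36.

36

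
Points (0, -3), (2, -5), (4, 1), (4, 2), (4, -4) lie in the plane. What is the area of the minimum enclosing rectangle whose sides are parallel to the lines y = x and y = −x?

In coordinates u = x + y, v = x − y the rectangle is axis-aligned; the map (x,y)→(u,v) scales areas by 2.
u-values: -3, -3, 5, 6, 0; range = 6 − (-3) = 9.
v-values: 3, 7, 3, 2, 8; range = 8 − 2 = 6.
Area = (9 × 6) / 2 = 27.

27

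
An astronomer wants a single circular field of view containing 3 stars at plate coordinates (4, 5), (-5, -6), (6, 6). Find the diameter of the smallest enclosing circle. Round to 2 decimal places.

16.28

Call the three points A, B, C in the order given.
Side lengths²: AB² = 202, AC² = 5, BC² = 265.
Since BC² = 265 ≥ 202 + 5 = 207, the angle opposite BC is not acute, so the smallest enclosing circle has BC as diameter.
Centre = midpoint of BC = (0.5, 0), r² = 265/4 = 66.25.
Diameter = 2r = 2√(66.25) ≈ 16.28.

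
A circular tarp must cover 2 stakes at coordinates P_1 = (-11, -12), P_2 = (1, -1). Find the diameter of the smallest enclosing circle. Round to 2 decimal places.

16.28

The smallest circle enclosing two points has them as diameter endpoints.
Centre = midpoint = (-5, -6.5); r² = |P_1P_2|²/4 = 265/4 = 66.25.
Diameter = 2r = 2√(66.25) ≈ 16.28.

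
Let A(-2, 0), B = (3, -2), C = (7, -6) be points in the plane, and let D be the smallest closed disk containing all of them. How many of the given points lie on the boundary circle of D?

2

Side lengths²: AB² = 29, AC² = 117, BC² = 32.
Since AC² = 117 ≥ 32 + 29 = 61, the angle opposite AC is not acute, so the smallest enclosing circle has AC as diameter.
Centre = midpoint of AC = (2.5, -3), r² = 117/4 = 29.25.
The points at distance exactly r from the centre are A, C — 2 points.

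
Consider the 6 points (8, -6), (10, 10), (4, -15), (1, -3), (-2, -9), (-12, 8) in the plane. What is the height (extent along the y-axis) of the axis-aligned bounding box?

max y = 10, min y = -15, so height = 25.

25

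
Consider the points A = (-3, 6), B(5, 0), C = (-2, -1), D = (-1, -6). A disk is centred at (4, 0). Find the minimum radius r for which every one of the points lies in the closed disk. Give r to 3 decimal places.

9.220

The required radius is the distance from (4, 0) to the farthest point.
Squared distances: 85, 1, 37, 61.
Maximum is 85, attained at A.
r = √85 ≈ 9.220.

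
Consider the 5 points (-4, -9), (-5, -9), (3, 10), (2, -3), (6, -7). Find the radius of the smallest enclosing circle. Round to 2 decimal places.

10.31

The farthest pair is (-5, -9)–(3, 10) with squared distance 425. The circle on this segment as diameter has centre (-1, 0.5) and r² = 425/4 = 106.25.
Check (-4, -9): distance² to centre = 99.25 ≤ 106.25, so it lies inside.
All remaining points lie in this disk, and no smaller disk contains both endpoints, so this is the minimum enclosing circle.
r = √(106.25) ≈ 10.31.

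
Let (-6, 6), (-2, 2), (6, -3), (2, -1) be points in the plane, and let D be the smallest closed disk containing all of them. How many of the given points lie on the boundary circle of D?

2

A smallest enclosing disk is always determined by at most three of the input points on its boundary.
The farthest pair is (-6, 6)–(6, -3) with squared distance 225. The circle on this segment as diameter has centre (0, 1.5) and r² = 225/4 = 56.25.
Check (-2, 2): distance² to centre = 4.25 ≤ 56.25, so it lies inside.
All remaining points lie in this disk, and no smaller disk contains both endpoints, so this is the minimum enclosing circle.
The points at distance exactly r from the centre are (-6, 6), (6, -3) — 2 points.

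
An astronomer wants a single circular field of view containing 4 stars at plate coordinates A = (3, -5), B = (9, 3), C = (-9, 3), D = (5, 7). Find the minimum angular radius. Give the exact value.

A smallest enclosing disk is always determined by at most three of the input points on its boundary.
The farthest pair is B–C with squared distance 324. The circle on this segment as diameter has centre (0, 3) and r² = 324/4 = 81.
Check A: distance² to centre = 73 ≤ 81, so it lies inside.
All remaining points lie in this disk, and no smaller disk contains both endpoints, so this is the minimum enclosing circle.
r = √81 = 9.

9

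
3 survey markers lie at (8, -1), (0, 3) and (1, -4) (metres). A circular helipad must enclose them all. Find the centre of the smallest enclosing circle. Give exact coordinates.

Call the three points A, B, C in the order given.
Side lengths²: AB² = 80, AC² = 58, BC² = 50.
Since AB² = 80 < 58 + 50 = 108, the triangle is acute, so the smallest enclosing circle is the circumcircle.
Circumcentre = (45/13, -1/13), r² = 3625/169.
Centre = (45/13, -1/13).

(45/13, -1/13)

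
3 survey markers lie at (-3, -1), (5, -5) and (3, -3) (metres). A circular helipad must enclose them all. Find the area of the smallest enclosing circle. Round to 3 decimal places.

Call the three points A, B, C in the order given.
Side lengths²: AB² = 80, AC² = 40, BC² = 8.
Since AB² = 80 ≥ 40 + 8 = 48, the angle opposite AB is not acute, so the smallest enclosing circle has AB as diameter.
Centre = midpoint of AB = (1, -3), r² = 80/4 = 20.
Area = π·r² = π·20 ≈ 62.832.

62.832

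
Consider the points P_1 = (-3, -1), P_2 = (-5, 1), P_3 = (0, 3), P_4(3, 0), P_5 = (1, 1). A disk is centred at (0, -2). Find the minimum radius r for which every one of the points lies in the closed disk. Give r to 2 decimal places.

The required radius is the distance from (0, -2) to the farthest point.
Squared distances: 10, 34, 25, 13, 10.
Maximum is 34, attained at P_2.
r = √34 ≈ 5.83.

5.83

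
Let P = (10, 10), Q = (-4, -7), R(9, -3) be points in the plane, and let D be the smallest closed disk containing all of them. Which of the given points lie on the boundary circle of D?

P, Q

Side lengths²: PQ² = 485, PR² = 170, QR² = 185.
Since PQ² = 485 ≥ 185 + 170 = 355, the angle opposite PQ is not acute, so the smallest enclosing circle has PQ as diameter.
Centre = midpoint of PQ = (3, 1.5), r² = 485/4 = 121.25.
The points at distance exactly r from the centre are P, Q — 2 points.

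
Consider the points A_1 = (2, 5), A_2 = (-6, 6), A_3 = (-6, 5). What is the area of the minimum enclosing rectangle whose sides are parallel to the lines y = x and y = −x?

36

In coordinates u = x + y, v = x − y the rectangle is axis-aligned; the map (x,y)→(u,v) scales areas by 2.
u-values: 7, 0, -1; range = 7 − (-1) = 8.
v-values: -3, -12, -11; range = -3 − (-12) = 9.
Area = (8 × 9) / 2 = 36.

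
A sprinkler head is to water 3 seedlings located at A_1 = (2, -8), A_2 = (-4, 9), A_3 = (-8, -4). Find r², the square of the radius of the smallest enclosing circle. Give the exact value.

Side lengths²: A_1A_2² = 325, A_1A_3² = 116, A_2A_3² = 185.
Since A_1A_2² = 325 ≥ 185 + 116 = 301, the angle opposite A_1A_2 is not acute, so the smallest enclosing circle has A_1A_2 as diameter.
Centre = midpoint of A_1A_2 = (-1, 0.5), r² = 325/4 = 81.25.

81.25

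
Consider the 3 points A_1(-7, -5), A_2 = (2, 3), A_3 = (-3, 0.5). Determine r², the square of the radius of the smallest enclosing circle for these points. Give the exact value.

Side lengths²: A_1A_2² = 145, A_1A_3² = 46.25, A_2A_3² = 31.25.
Since A_1A_2² = 145 ≥ 46.25 + 31.25 = 77.5, the angle opposite A_1A_2 is not acute, so the smallest enclosing circle has A_1A_2 as diameter.
Centre = midpoint of A_1A_2 = (-2.5, -1), r² = 145/4 = 36.25.

36.25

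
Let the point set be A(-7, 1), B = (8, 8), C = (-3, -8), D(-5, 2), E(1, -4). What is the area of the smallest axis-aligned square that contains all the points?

The bounding box has width 15 and height 16.
An axis-aligned square enclosing the set must have side ≥ max(width, height).
So the minimum side is max(15, 16) = 16.
Area = 16² = 256.

256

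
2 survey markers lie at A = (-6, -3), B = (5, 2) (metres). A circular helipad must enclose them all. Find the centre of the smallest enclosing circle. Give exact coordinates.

The smallest circle enclosing two points has them as diameter endpoints.
Centre = midpoint = (-0.5, -0.5); r² = |AB|²/4 = 146/4 = 36.5.
Centre = (-0.5, -0.5).

(-0.5, -0.5)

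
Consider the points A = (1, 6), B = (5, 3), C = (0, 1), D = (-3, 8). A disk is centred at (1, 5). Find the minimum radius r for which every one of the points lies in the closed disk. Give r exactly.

The required radius is the distance from (1, 5) to the farthest point.
Squared distances: 1, 20, 17, 25.
Maximum is 25, attained at D.
r = √25 = 5.

5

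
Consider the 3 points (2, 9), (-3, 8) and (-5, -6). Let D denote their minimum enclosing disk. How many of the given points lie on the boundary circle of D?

2

Call the three points A, B, C in the order given.
Side lengths²: AB² = 26, AC² = 274, BC² = 200.
Since AC² = 274 ≥ 200 + 26 = 226, the angle opposite AC is not acute, so the smallest enclosing circle has AC as diameter.
Centre = midpoint of AC = (-1.5, 1.5), r² = 274/4 = 68.5.
The points at distance exactly r from the centre are (2, 9), (-5, -6) — 2 points.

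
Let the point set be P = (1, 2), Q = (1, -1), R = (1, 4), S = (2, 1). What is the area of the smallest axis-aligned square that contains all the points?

The bounding box has width 1 and height 5.
An axis-aligned square enclosing the set must have side ≥ max(width, height).
So the minimum side is max(1, 5) = 5.
Area = 5² = 25.

25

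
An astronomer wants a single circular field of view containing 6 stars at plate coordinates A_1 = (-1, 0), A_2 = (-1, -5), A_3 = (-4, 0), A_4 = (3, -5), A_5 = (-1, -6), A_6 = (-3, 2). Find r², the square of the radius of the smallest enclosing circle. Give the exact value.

21.25

The farthest pair is A_4–A_6 with squared distance 85. The circle on this segment as diameter has centre (0, -1.5) and r² = 85/4 = 21.25.
Check A_1: distance² to centre = 3.25 ≤ 21.25, so it lies inside.
All remaining points lie in this disk, and no smaller disk contains both endpoints, so this is the minimum enclosing circle.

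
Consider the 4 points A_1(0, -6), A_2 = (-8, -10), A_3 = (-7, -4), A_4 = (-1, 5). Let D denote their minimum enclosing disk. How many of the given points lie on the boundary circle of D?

A smallest enclosing disk is always determined by at most three of the input points on its boundary.
The farthest pair is A_2–A_4 with squared distance 274. The circle on this segment as diameter has centre (-4.5, -2.5) and r² = 274/4 = 68.5.
Check A_1: distance² to centre = 32.5 ≤ 68.5, so it lies inside.
All remaining points lie in this disk, and no smaller disk contains both endpoints, so this is the minimum enclosing circle.
The points at distance exactly r from the centre are A_2, A_4 — 2 points.

2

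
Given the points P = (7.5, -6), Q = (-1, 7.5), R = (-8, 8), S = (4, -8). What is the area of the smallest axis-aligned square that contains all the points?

The bounding box has width 15.5 and height 16.
An axis-aligned square enclosing the set must have side ≥ max(width, height).
So the minimum side is max(15.5, 16) = 16.
Area = 16² = 256.

256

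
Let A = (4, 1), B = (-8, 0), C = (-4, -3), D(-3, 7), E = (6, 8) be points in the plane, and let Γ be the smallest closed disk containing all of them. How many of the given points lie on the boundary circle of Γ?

2

The minimum enclosing circle of a finite set is fixed by two of the points (as a diameter) or three (as a circumcircle).
The farthest pair is B–E with squared distance 260. The circle on this segment as diameter has centre (-1, 4) and r² = 260/4 = 65.
Check A: distance² to centre = 34 ≤ 65, so it lies inside.
All remaining points lie in this disk, and no smaller disk contains both endpoints, so this is the minimum enclosing circle.
The points at distance exactly r from the centre are B, E — 2 points.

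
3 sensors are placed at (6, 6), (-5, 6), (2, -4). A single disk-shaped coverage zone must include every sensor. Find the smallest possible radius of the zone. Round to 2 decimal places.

Call the three points A, B, C in the order given.
Side lengths²: AB² = 121, AC² = 116, BC² = 149.
Since BC² = 149 < 121 + 116 = 237, the triangle is acute, so the smallest enclosing circle is the circumcircle.
Circumcentre = (0.5, 2.4), r² = 43.21.
r = √(43.21) ≈ 6.57.

6.57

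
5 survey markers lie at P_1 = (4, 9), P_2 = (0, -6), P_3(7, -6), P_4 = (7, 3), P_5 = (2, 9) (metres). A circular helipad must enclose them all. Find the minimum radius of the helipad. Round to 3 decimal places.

7.976

By Welzl's lemma the MEC is supported by two points (diametrically opposite) or three points (on a circumcircle).
The minimum enclosing circle is determined by three boundary points: P_2, P_3, P_5.
Their circumcentre is (3.5, 7/6) with r² = 1145/18.
The farthest remaining point P_1 is at distance² 1109/18 ≤ 1145/18.
r = √(1145/18) ≈ 7.976.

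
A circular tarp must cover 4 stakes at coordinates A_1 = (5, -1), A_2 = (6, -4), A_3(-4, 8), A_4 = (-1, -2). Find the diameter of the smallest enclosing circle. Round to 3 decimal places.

15.620

By Welzl's lemma the MEC is supported by two points (diametrically opposite) or three points (on a circumcircle).
The farthest pair is A_2–A_3 with squared distance 244. The circle on this segment as diameter has centre (1, 2) and r² = 244/4 = 61.
Check A_1: distance² to centre = 25 ≤ 61, so it lies inside.
All remaining points lie in this disk, and no smaller disk contains both endpoints, so this is the minimum enclosing circle.
Diameter = 2r = 2√61 ≈ 15.620.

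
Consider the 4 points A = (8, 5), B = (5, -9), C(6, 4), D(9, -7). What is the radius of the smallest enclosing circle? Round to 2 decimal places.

By Welzl's lemma the MEC is supported by two points (diametrically opposite) or three points (on a circumcircle).
The farthest pair is A–B with squared distance 205. The circle on this segment as diameter has centre (6.5, -2) and r² = 205/4 = 51.25.
Check C: distance² to centre = 36.25 ≤ 51.25, so it lies inside.
All remaining points lie in this disk, and no smaller disk contains both endpoints, so this is the minimum enclosing circle.
r = √(51.25) ≈ 7.16.

7.16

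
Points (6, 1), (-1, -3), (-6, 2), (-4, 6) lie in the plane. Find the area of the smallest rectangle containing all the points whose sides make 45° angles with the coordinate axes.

In coordinates u = x + y, v = x − y the rectangle is axis-aligned; the map (x,y)→(u,v) scales areas by 2.
u-values: 7, -4, -4, 2; range = 7 − (-4) = 11.
v-values: 5, 2, -8, -10; range = 5 − (-10) = 15.
Area = (11 × 15) / 2 = 82.5.

82.5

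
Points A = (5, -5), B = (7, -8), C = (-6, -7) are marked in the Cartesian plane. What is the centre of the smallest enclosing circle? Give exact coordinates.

Side lengths²: AB² = 13, AC² = 125, BC² = 170.
Since BC² = 170 ≥ 125 + 13 = 138, the angle opposite BC is not acute, so the smallest enclosing circle has BC as diameter.
Centre = midpoint of BC = (0.5, -7.5), r² = 170/4 = 42.5.
Centre = (0.5, -7.5).

(0.5, -7.5)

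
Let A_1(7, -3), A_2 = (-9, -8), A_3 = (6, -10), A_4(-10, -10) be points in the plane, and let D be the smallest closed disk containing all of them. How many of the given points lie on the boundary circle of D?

2

A smallest enclosing disk is always determined by at most three of the input points on its boundary.
The farthest pair is A_1–A_4 with squared distance 338. The circle on this segment as diameter has centre (-1.5, -6.5) and r² = 338/4 = 84.5.
Check A_2: distance² to centre = 58.5 ≤ 84.5, so it lies inside.
All remaining points lie in this disk, and no smaller disk contains both endpoints, so this is the minimum enclosing circle.
The points at distance exactly r from the centre are A_1, A_4 — 2 points.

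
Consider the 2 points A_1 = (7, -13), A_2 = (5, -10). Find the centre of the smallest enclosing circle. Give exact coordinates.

(6, -11.5)

The smallest circle enclosing two points has them as diameter endpoints.
Centre = midpoint = (6, -11.5); r² = |A_1A_2|²/4 = 13/4 = 3.25.
Centre = (6, -11.5).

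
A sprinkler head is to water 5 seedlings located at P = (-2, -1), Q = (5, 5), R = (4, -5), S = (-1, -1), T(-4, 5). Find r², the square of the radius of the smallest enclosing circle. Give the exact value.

41.41

The minimum enclosing circle of a finite set is fixed by two of the points (as a diameter) or three (as a circumcircle).
The minimum enclosing circle is determined by three boundary points: Q, R, T.
Their circumcentre is (0.5, 0.4) with r² = 41.41.
The farthest remaining point P is at distance² 8.21 ≤ 41.41.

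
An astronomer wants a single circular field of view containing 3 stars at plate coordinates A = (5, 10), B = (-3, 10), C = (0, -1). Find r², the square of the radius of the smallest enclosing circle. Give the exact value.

Side lengths²: AB² = 64, AC² = 146, BC² = 130.
Since AC² = 146 < 130 + 64 = 194, the triangle is acute, so the smallest enclosing circle is the circumcircle.
Circumcentre = (1, 57/11), r² = 4745/121.

4745/121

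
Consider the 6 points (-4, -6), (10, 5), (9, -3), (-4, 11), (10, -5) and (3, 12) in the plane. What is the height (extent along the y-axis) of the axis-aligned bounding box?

max y = 12, min y = -6, so height = 18.

18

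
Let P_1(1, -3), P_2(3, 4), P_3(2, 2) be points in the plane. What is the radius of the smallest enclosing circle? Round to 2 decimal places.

Side lengths²: P_1P_2² = 53, P_1P_3² = 26, P_2P_3² = 5.
Since P_1P_2² = 53 ≥ 26 + 5 = 31, the angle opposite P_1P_2 is not acute, so the smallest enclosing circle has P_1P_2 as diameter.
Centre = midpoint of P_1P_2 = (2, 0.5), r² = 53/4 = 13.25.
r = √(13.25) ≈ 3.64.

3.64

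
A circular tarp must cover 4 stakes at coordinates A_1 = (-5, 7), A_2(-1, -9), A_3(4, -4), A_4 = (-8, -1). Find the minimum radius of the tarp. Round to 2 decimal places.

8.25

The farthest pair is A_1–A_2 with squared distance 272. The circle on this segment as diameter has centre (-3, -1) and r² = 272/4 = 68.
Check A_3: distance² to centre = 58 ≤ 68, so it lies inside.
All remaining points lie in this disk, and no smaller disk contains both endpoints, so this is the minimum enclosing circle.
r = √68 ≈ 8.25.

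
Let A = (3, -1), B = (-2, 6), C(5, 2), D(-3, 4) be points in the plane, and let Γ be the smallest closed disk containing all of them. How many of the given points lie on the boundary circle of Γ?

The minimum enclosing circle of a finite set is fixed by two of the points (as a diameter) or three (as a circumcircle).
The minimum enclosing circle is determined by three boundary points: A, B, C.
Their circumcentre is (43/58, 155/58) with r² = 31265/1682.
The farthest remaining point D is at distance² 26509/1682 ≤ 31265/1682.
The points at distance exactly r from the centre are A, B, C — 3 points.

3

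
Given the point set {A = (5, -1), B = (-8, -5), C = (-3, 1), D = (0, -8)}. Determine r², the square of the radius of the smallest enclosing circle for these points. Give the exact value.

46.25

By Welzl's lemma the MEC is supported by two points (diametrically opposite) or three points (on a circumcircle).
The farthest pair is A–B with squared distance 185. The circle on this segment as diameter has centre (-1.5, -3) and r² = 185/4 = 46.25.
Check C: distance² to centre = 18.25 ≤ 46.25, so it lies inside.
All remaining points lie in this disk, and no smaller disk contains both endpoints, so this is the minimum enclosing circle.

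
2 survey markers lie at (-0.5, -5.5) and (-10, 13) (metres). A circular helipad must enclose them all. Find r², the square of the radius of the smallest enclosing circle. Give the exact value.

The smallest circle enclosing two points has them as diameter endpoints.
Centre = midpoint = (-5.25, 3.75); r² = |(-0.5, -5.5)−(-10, 13)|²/4 = 432.5/4 = 108.125.

108.125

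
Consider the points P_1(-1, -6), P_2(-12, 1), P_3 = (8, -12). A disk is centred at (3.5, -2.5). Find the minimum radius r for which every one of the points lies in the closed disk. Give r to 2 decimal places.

The required radius is the distance from (3.5, -2.5) to the farthest point.
Squared distances: 32.5, 252.5, 110.5.
Maximum is 252.5, attained at P_2.
r = √(252.5) ≈ 15.89.

15.89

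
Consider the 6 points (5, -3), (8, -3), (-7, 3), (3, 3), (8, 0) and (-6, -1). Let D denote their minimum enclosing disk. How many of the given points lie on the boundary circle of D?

2

The minimum enclosing circle of a finite set is fixed by two of the points (as a diameter) or three (as a circumcircle).
The farthest pair is (8, -3)–(-7, 3) with squared distance 261. The circle on this segment as diameter has centre (0.5, 0) and r² = 261/4 = 65.25.
Check (5, -3): distance² to centre = 29.25 ≤ 65.25, so it lies inside.
All remaining points lie in this disk, and no smaller disk contains both endpoints, so this is the minimum enclosing circle.
The points at distance exactly r from the centre are (8, -3), (-7, 3) — 2 points.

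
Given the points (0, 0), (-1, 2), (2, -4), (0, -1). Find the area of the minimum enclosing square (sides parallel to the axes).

36

The bounding box has width 3 and height 6.
An axis-aligned square enclosing the set must have side ≥ max(width, height).
So the minimum side is max(3, 6) = 6.
Area = 6² = 36.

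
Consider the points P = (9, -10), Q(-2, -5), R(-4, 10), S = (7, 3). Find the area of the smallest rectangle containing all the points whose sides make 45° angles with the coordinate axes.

In coordinates u = x + y, v = x − y the rectangle is axis-aligned; the map (x,y)→(u,v) scales areas by 2.
u-values: -1, -7, 6, 10; range = 10 − (-7) = 17.
v-values: 19, 3, -14, 4; range = 19 − (-14) = 33.
Area = (17 × 33) / 2 = 280.5.

280.5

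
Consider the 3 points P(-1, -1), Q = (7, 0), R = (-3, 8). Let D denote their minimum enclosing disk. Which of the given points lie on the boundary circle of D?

Side lengths²: PQ² = 65, PR² = 85, QR² = 164.
Since QR² = 164 ≥ 85 + 65 = 150, the angle opposite QR is not acute, so the smallest enclosing circle has QR as diameter.
Centre = midpoint of QR = (2, 4), r² = 164/4 = 41.
The points at distance exactly r from the centre are Q, R — 2 points.

Q, R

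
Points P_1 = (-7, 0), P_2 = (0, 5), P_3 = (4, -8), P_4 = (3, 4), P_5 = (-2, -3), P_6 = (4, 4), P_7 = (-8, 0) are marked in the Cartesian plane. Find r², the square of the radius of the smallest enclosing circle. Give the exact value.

A smallest enclosing disk is always determined by at most three of the input points on its boundary.
The minimum enclosing circle is determined by three boundary points: P_3, P_6, P_7.
Their circumcentre is (-2/3, -2) with r² = 520/9.
The farthest remaining point P_2 is at distance² 445/9 ≤ 520/9.

520/9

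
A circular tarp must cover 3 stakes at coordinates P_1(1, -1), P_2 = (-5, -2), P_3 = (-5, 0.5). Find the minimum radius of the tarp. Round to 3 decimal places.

Side lengths²: P_1P_2² = 37, P_1P_3² = 38.25, P_2P_3² = 6.25.
Since P_1P_3² = 38.25 < 37 + 6.25 = 43.25, the triangle is acute, so the smallest enclosing circle is the circumcircle.
Circumcentre = (-2.125, -0.75), r² = 9.828125.
r = √(9.828125) ≈ 3.135.

3.135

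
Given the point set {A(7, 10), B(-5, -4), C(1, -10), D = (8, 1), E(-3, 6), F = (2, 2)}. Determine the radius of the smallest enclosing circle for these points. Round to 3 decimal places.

10.440

The farthest pair is A–C with squared distance 436. The circle on this segment as diameter has centre (4, 0) and r² = 436/4 = 109.
Check B: distance² to centre = 97 ≤ 109, so it lies inside.
All remaining points lie in this disk, and no smaller disk contains both endpoints, so this is the minimum enclosing circle.
r = √109 ≈ 10.440.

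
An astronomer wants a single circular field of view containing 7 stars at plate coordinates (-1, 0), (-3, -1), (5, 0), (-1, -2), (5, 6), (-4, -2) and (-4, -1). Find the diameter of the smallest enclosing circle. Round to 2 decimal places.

A smallest enclosing disk is always determined by at most three of the input points on its boundary.
The farthest pair is (5, 6)–(-4, -2) with squared distance 145. The circle on this segment as diameter has centre (0.5, 2) and r² = 145/4 = 36.25.
Check (-1, 0): distance² to centre = 6.25 ≤ 36.25, so it lies inside.
All remaining points lie in this disk, and no smaller disk contains both endpoints, so this is the minimum enclosing circle.
Diameter = 2r = 2√(36.25) ≈ 12.04.

12.04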